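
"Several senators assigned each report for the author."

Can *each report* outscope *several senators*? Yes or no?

*each report* is the matrix object and *several senators* the matrix subject; the two are clausemates.
Nothing blocks QR of the lower DP to a position above the higher one, so inverse scope is available.
Both orderings are possible: *several senators* > *each report* and *each report* > *several senators*.

Yes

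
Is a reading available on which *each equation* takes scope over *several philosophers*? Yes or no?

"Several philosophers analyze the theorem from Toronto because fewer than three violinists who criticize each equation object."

Structurally, *each equation* is inside the relative clause *who criticize each equation*, which is itself inside the adjunct *because fewer than three violinists who criticize each equation object*.
Both the relative clause and the enclosing adjunct are scope islands; QR cannot cross either.
So *each equation* cannot raise to a position above *several philosophers*.

No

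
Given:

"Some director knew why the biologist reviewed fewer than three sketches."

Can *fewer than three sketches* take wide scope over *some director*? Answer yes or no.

No

The DP *fewer than three sketches* is contained in the embedded question *why the biologist reviewed fewer than three sketches*.
The wh-island constraint blocks QR out of an embedded interrogative.
*fewer than three sketches* > *some director* would require crossing that boundary, which is illicit.
(Only the surface reading survives: one fixed director with respect to all the relevant sketches.)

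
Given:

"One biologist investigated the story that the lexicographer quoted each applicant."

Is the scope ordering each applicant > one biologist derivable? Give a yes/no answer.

*each applicant* occurs within the complex NP *the story that the lexicographer quoted each applicant*.
A that-clause complement to a noun is an island; QR cannot cross the NP boundary.
So *each applicant* cannot raise high enough to outscope *one biologist*; only the surface ordering *one biologist* > *each applicant* is available.

No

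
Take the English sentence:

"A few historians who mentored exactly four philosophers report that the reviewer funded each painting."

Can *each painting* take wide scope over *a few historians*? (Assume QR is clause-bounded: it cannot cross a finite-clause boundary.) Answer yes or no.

The DP *each painting* is contained in the finite complement clause *that the reviewer funded each painting*.
Under clause-bounded QR, a quantifier in an embedded finite clause cannot raise into the matrix clause.
So *each painting* cannot raise high enough to outscope *a few historians*; only the surface ordering *a few historians* > *each painting* is available.

No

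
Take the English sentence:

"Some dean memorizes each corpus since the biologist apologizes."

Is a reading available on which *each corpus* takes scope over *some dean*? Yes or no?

*each corpus* is a matrix argument; the adjunct is an island but the target quantifier is outside it.
With no island boundary between them, the object can take inverse scope over the subject via ordinary QR within the clause.
So *each corpus* > *some dean* is among the available readings.

Yes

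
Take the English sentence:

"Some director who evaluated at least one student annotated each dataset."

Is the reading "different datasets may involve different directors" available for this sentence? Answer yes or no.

This is the *each dataset* > *some director* reading.
Although the sentence contains a relative clause (*who evaluated at least one student*), *each dataset* is outside it, in the matrix VP.
No island intervenes, so both surface and inverse scope are derivable.

Yes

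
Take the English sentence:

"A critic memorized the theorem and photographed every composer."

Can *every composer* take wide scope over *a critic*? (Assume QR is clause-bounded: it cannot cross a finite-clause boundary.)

No

*every composer* is embedded in one conjunct of the coordinate structure (*photographed every composer*).
The Coordinate Structure Constraint blocks movement (including QR) out of a single conjunct.
There is no licit LF on which *every composer* c-commands *a critic*.
(Only the surface reading survives: one fixed critic with respect to all the relevant composers.)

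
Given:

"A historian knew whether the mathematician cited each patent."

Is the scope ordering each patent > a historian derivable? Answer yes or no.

No

The DP *each patent* is contained in the embedded question *whether the mathematician cited each patent*.
The wh-island constraint blocks QR out of an embedded interrogative.
There is no licit LF on which *each patent* c-commands *a historian*.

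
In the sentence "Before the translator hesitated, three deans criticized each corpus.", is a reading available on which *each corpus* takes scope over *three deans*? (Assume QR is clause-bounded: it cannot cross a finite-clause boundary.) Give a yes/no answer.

Yes

The adjunct clause does not contain *each corpus*, which is the matrix object.
With no island boundary between them, the object can take inverse scope over the subject via ordinary QR within the clause.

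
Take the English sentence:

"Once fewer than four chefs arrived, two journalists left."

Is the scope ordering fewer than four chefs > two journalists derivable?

No

The target quantifier *fewer than four chefs* is part of the adjunct clause *once fewer than four chefs arrived*.
Adverbial clauses are not L-marked, so they are barriers for QR — the quantifier cannot escape the adjunct.
So *fewer than four chefs* cannot raise to a position above *two journalists*.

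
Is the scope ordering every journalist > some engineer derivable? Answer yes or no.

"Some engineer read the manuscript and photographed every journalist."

Structurally, *every journalist* is inside one conjunct of the coordinate structure (*photographed every journalist*).
Asymmetric QR out of one conjunct violates the Coordinate Structure Constraint.
*every journalist* > *some engineer* would require crossing that boundary, which is illicit.

No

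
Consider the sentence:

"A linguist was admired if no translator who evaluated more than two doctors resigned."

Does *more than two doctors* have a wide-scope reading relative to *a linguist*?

No

The DP *more than two doctors* is contained in the relative clause *who evaluated more than two doctors*, which is itself inside the adjunct *if no translator who evaluated more than two doctors resigned*.
Two island boundaries intervene — the relative clause and the adjunct. Either alone would block QR.
The inverse ordering *more than two doctors* > *a linguist* is therefore underivable.
(Only the surface reading survives: one fixed linguist with respect to all the relevant doctors.)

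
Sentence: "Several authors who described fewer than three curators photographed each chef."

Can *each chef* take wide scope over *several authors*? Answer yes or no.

The RC *who described fewer than three curators* is an island, but *each chef* is not inside it — it is the matrix object, a clausemate of *several authors*.
QR within a single clause is free, so the lower quantifier may take scope over the higher one.
Both orderings are possible: *several authors* > *each chef* and *each chef* > *several authors*.

Yes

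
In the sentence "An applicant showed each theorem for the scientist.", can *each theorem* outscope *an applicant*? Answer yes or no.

Yes

*each theorem* and *an applicant* are in the same minimal clause.
QR within a single clause is free, so the lower quantifier may take scope over the higher one.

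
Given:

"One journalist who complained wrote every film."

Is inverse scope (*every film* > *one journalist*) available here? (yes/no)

The relative clause *who complained* modifies *one journalist*, but *every film* is not inside that relative clause — it is an argument of the matrix verb.
Since no island is crossed, the inverse ordering is licensed alongside surface scope.
The sentence is scopally ambiguous between *one journalist* > *every film* and *every film* > *one journalist*.

Yes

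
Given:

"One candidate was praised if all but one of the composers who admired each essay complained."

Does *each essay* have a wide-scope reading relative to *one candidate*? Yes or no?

No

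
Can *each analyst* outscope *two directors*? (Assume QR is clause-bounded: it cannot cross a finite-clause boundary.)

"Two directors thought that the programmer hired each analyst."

No

*each analyst* is embedded in the finite complement clause *that the programmer hired each analyst*.
Under clause-bounded QR, a quantifier in an embedded finite clause cannot raise into the matrix clause.
Hence only narrow scope for *each analyst* (under *two directors*) survives.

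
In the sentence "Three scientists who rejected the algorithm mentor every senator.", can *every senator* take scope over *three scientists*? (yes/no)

Yes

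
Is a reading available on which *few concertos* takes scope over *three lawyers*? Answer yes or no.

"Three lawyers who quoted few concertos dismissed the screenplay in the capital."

The DP *few concertos* is contained in the relative clause *who quoted few concertos*.
Relative clauses block scope extraction: QR cannot target a position outside the modified NP.
So the wide-scope reading for *few concertos* is blocked.

No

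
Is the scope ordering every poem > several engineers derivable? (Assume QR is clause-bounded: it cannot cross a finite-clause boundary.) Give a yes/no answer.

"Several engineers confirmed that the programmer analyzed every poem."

No

*every poem* occurs within the finite complement clause *that the programmer analyzed every poem*.
Given the clause-boundedness assumption, QR cannot cross the finite CP into the matrix.
So *every poem* cannot raise to a position above *several engineers*.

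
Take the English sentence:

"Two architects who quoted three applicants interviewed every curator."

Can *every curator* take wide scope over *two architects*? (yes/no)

Yes

*every curator* is a matrix argument; only *two architects* is modified by the relative clause *who quoted three applicants*, so the RC island is irrelevant to the target quantifier.
Nothing blocks QR of the lower DP to a position above the higher one, so inverse scope is available.
So *every curator* > *two architects* is among the available readings.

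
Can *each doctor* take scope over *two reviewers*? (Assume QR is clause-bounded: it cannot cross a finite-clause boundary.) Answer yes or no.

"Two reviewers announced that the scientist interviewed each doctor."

The DP *each doctor* is contained in the finite complement clause *that the scientist interviewed each doctor*.
QR is clause-bounded, so the finite complement is a scope island for the embedded quantifier.
*each doctor* is confined to the island and cannot take scope over *two reviewers*.

No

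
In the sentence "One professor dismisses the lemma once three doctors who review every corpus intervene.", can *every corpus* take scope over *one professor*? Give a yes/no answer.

*every corpus* is embedded in the relative clause *who review every corpus*, which is itself inside the adjunct *once three doctors who review every corpus intervene*.
Both the relative clause and the enclosing adjunct are scope islands; QR cannot cross either.
So the wide-scope reading for *every corpus* is blocked.

No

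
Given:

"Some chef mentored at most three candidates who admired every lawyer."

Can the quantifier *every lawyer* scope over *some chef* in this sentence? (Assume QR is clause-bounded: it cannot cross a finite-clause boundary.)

No

The DP *every lawyer* is contained in the relative clause *who admired every lawyer* modifying *at most three candidates*.
Relative clauses are scope islands: a quantifier cannot QR out of a relative clause to take scope in the matrix clause.
The inverse ordering *every lawyer* > *some chef* is therefore underivable.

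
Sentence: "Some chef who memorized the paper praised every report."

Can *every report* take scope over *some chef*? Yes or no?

Yes

The RC *who memorized the paper* is an island, but *every report* is not inside it — it is the matrix object, a clausemate of *some chef*.
Clause-internal QR can adjoin the lower DP above the subject, yielding the inverse reading.
Both orderings are possible: *some chef* > *every report* and *every report* > *some chef*.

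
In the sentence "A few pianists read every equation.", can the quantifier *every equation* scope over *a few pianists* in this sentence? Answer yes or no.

Both DPs are arguments of the same predicate; there is no clause or island boundary between them.
QR within a single clause is free, so the lower quantifier may take scope over the higher one.

Yes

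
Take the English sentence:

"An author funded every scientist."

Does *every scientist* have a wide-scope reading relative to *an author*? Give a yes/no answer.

Yes

Both DPs are arguments of the same predicate; there is no clause or island boundary between them.
Nothing blocks QR of the lower DP to a position above the higher one, so inverse scope is available.
So *every scientist* > *an author* is among the available readings.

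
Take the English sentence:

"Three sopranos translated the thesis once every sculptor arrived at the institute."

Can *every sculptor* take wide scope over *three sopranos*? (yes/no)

The target quantifier *every sculptor* is part of the adjunct clause *once every sculptor arrived at the institute*.
The adjunct-island constraint bars QR out of an adverbial clause.
So the wide-scope reading for *every sculptor* is blocked.

No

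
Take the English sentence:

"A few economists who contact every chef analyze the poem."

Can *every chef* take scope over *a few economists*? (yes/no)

*every chef* is embedded in the relative clause *who contact every chef*.
The relative clause forms an island for QR, so the quantifier is confined to the head noun's restrictor.
*every chef* > *a few economists* would require crossing that boundary, which is illicit.

No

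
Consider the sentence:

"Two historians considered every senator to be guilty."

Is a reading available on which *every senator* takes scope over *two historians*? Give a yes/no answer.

Yes

This is an ECM construction: *every senator* is the infinitival subject, Case-marked by the matrix verb, and the infinitive is transparent for QR.
With no island boundary between them, the object can take inverse scope over the subject via ordinary QR within the clause.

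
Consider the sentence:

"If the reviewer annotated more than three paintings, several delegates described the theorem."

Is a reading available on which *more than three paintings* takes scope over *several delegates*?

*more than three paintings* occurs within the adjunct clause *if the reviewer annotated more than three paintings*.
The adjunct-island constraint bars QR out of an adverbial clause.
*more than three paintings* is confined to the island and cannot take scope over *several delegates*.

No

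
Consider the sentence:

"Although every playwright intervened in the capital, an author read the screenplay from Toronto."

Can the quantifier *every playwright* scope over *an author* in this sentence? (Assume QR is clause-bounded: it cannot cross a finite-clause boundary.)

Structurally, *every playwright* is inside the adjunct clause *although every playwright intervened in the capital*.
Scope out of an adjunct clause is unavailable: QR respects the adjunct-island constraint.
There is no licit LF on which *every playwright* c-commands *an author*.

No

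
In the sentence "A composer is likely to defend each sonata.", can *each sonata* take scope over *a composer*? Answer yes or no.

Yes

Raising constructions are monoclausal for scope purposes; *each sonata* is not separated from *a composer* by any island.
No island intervenes, so both surface and inverse scope are derivable.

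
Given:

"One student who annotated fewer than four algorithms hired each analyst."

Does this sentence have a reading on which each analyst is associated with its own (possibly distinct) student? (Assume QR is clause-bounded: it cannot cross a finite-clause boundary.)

This is the *each analyst* > *one student* reading.
The relative clause *who annotated fewer than four algorithms* modifies *one student*, but *each analyst* is not inside that relative clause — it is an argument of the matrix verb.
No island intervenes, so both surface and inverse scope are derivable.

Yes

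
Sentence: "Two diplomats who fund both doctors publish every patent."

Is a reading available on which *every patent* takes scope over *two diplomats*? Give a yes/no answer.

The relative clause *who fund both doctors* modifies *two diplomats*, but *every patent* is not inside that relative clause — it is an argument of the matrix verb.
QR within a single clause is free, so the lower quantifier may take scope over the higher one.
The sentence is scopally ambiguous between *two diplomats* > *every patent* and *every patent* > *two diplomats*.

Yes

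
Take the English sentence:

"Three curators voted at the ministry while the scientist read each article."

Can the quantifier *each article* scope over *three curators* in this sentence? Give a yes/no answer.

*each article* is embedded in the adjunct clause *while the scientist read each article*.
The adjunct-island constraint bars QR out of an adverbial clause.
So *each article* cannot raise to a position above *three curators*.

No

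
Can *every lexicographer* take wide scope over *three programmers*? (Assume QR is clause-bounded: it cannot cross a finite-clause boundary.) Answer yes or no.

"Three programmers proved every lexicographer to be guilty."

*every lexicographer* is an ECM subject; ECM complements are not islands, and the embedded quantifier may take matrix scope.
QR within a single clause is free, so the lower quantifier may take scope over the higher one.

Yes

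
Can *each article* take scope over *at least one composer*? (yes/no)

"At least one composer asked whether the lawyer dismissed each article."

*each article* occurs within the embedded question *whether the lawyer dismissed each article*.
QR across an interrogative CP boundary is ruled out as a wh-island violation.
There is no licit LF on which *each article* c-commands *at least one composer*.

No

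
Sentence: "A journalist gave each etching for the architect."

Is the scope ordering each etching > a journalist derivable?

Yes

Both DPs are arguments of the same predicate; there is no clause or island boundary between them.
Since no island is crossed, the inverse ordering is licensed alongside surface scope.
The sentence is scopally ambiguous between *a journalist* > *each etching* and *each etching* > *a journalist*.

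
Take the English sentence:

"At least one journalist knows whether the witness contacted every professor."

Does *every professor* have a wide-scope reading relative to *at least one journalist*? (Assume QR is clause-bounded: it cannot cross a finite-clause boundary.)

The target quantifier *every professor* is part of the embedded question *whether the witness contacted every professor*.
QR across an interrogative CP boundary is ruled out as a wh-island violation.
There is no licit LF on which *every professor* c-commands *at least one journalist*.

No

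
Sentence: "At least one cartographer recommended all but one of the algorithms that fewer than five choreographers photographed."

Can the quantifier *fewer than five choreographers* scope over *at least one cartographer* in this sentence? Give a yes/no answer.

No

The target quantifier *fewer than five choreographers* is part of the relative clause *that fewer than five choreographers photographed* modifying *all but one of the algorithms*.
Quantifiers inside a relative clause are trapped there; the RC boundary blocks QR.
So *fewer than five choreographers* cannot raise high enough to outscope *at least one cartographer*; only the surface ordering *at least one cartographer* > *fewer than five choreographers* is available.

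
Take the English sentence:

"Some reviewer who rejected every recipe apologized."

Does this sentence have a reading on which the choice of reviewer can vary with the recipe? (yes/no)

No

That reading corresponds to *every recipe* > *some reviewer*.
*every recipe* is embedded in the relative clause *who rejected every recipe*.
Relative clauses block scope extraction: QR cannot target a position outside the modified NP.
*every recipe* > *some reviewer* would require crossing that boundary, which is illicit.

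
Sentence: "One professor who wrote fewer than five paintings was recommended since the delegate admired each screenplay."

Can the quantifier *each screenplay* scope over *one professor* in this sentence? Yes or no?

No

Structurally, *each screenplay* is inside the adjunct clause *since the delegate admired each screenplay*.
Scope out of an adjunct clause is unavailable: QR respects the adjunct-island constraint.
*each screenplay* is confined to the island and cannot take scope over *one professor*.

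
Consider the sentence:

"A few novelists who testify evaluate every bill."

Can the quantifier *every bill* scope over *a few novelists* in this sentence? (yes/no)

Yes

The RC *who testify* is an island, but *every bill* is not inside it — it is the matrix object, a clausemate of *a few novelists*.
With no island boundary between them, the object can take inverse scope over the subject via ordinary QR within the clause.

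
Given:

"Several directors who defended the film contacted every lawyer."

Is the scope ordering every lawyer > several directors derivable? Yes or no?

The relative clause *who defended the film* modifies *several directors*, but *every lawyer* is not inside that relative clause — it is an argument of the matrix verb.
Clause-internal QR can adjoin the lower DP above the subject, yielding the inverse reading.

Yes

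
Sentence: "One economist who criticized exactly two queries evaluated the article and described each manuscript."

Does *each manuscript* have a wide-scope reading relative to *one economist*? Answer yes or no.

No

The target quantifier *each manuscript* is part of one conjunct of the coordinate structure (*described each manuscript*).
A quantifier cannot raise out of one conjunct of a coordination across the whole coordinate structure — the CSC applies to QR.
There is no licit LF on which *each manuscript* c-commands *one economist*.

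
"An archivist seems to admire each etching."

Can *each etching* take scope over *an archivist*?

The matrix predicate is a raising verb, whose infinitival complement is not a scope island — *each etching* can QR into the matrix clause.
Nothing blocks QR of the lower DP to a position above the higher one, so inverse scope is available.

Yes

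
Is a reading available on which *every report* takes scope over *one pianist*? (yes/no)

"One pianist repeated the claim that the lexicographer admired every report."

*every report* is embedded in the complex NP *the claim that the lexicographer admired every report*.
A that-clause complement to a noun is an island; QR cannot cross the NP boundary.
Hence only narrow scope for *every report* (under *one pianist*) survives.

No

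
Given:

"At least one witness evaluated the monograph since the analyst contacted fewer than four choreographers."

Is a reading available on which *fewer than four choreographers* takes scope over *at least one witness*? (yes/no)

*fewer than four choreographers* is embedded in the adjunct clause *since the analyst contacted fewer than four choreographers*.
Adjunct clauses are scope islands: a quantifier inside an adjunct cannot raise into the matrix clause.
So the wide-scope reading for *fewer than four choreographers* is blocked.
(Only the surface reading survives: one fixed witness with respect to all the relevant choreographers.)

No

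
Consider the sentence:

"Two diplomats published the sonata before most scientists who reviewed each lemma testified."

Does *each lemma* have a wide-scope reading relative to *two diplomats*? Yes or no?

*each lemma* sits inside the relative clause *who reviewed each lemma*, which is itself inside the adjunct *before most scientists who reviewed each lemma testified*.
Both the relative clause and the enclosing adjunct are scope islands; QR cannot cross either.
So *each lemma* cannot raise high enough to outscope *two diplomats*; only the surface ordering *two diplomats* > *each lemma* is available.

No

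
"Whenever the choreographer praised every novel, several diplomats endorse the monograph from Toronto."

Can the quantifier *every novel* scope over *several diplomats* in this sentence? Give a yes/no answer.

*every novel* is embedded in the adjunct clause *whenever the choreographer praised every novel*.
Scope out of an adjunct clause is unavailable: QR respects the adjunct-island constraint.
*every novel* is confined to the island and cannot take scope over *several diplomats*.

No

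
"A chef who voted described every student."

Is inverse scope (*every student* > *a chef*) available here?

Yes

The RC *who voted* is an island, but *every student* is not inside it — it is the matrix object, a clausemate of *a chef*.
With no island boundary between them, the object can take inverse scope over the subject via ordinary QR within the clause.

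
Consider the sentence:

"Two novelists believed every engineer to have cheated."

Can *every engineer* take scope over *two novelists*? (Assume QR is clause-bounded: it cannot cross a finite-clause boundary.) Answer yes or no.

Yes

*every engineer* is the subject of an ECM infinitive — the infinitival complement of an ECM verb is not a scope island, so *every engineer* can raise into the matrix clause.
QR within a single clause is free, so the lower quantifier may take scope over the higher one.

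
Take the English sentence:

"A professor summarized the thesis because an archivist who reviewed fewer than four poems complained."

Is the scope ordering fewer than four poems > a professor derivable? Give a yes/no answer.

No

The target quantifier *fewer than four poems* is part of the relative clause *who reviewed fewer than four poems*, which is itself inside the adjunct *because an archivist who reviewed fewer than four poems complained*.
The quantifier would have to escape first the RC and then the adjunct — two independent island violations.
So *fewer than four poems* cannot raise high enough to outscope *a professor*; only the surface ordering *a professor* > *fewer than four poems* is available.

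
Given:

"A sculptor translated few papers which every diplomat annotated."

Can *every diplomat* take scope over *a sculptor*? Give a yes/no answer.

No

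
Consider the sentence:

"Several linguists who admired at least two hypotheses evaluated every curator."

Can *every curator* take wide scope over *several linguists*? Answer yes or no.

Although the sentence contains a relative clause (*who admired at least two hypotheses*), *every curator* is outside it, in the matrix VP.
With no island boundary between them, the object can take inverse scope over the subject via ordinary QR within the clause.
Both orderings are possible: *several linguists* > *every curator* and *every curator* > *several linguists*.

Yes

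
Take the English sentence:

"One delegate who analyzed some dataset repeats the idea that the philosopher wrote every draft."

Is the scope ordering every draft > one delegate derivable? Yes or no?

No

*every draft* occurs within the complex NP *the idea that the philosopher wrote every draft*.
The Complex NP Constraint bars QR out of the complement clause of a noun.
So *every draft* cannot raise to a position above *one delegate*.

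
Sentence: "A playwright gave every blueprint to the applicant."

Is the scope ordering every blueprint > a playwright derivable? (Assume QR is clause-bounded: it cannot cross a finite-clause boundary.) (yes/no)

Yes

*every blueprint* and *a playwright* are in the same minimal clause.
Nothing blocks QR of the lower DP to a position above the higher one, so inverse scope is available.
So *every blueprint* > *a playwright* is among the available readings.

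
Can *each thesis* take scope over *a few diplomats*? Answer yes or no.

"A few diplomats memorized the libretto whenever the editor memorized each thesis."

No

Structurally, *each thesis* is inside the adjunct clause *whenever the editor memorized each thesis*.
Adverbial clauses are not L-marked, so they are barriers for QR — the quantifier cannot escape the adjunct.
Hence only narrow scope for *each thesis* (under *a few diplomats*) survives.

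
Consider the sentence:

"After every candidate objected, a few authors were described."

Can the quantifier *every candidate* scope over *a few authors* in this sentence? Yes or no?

The target quantifier *every candidate* is part of the adjunct clause *after every candidate objected*.
Scope out of an adjunct clause is unavailable: QR respects the adjunct-island constraint.
So *every candidate* cannot raise to a position above *a few authors*.

No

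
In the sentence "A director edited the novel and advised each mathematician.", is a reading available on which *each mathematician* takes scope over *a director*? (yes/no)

The DP *each mathematician* is contained in one conjunct of the coordinate structure (*advised each mathematician*).
Asymmetric QR out of one conjunct violates the Coordinate Structure Constraint.
So *each mathematician* cannot raise high enough to outscope *a director*; only the surface ordering *a director* > *each mathematician* is available.
(Only the surface reading survives: one fixed director with respect to all the relevant mathematicians.)

No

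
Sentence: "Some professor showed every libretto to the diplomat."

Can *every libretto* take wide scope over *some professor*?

Yes

*some professor* and *every libretto* are co-arguments of the matrix verb, with nothing but a clause-internal boundary between them.
Since no island is crossed, the inverse ordering is licensed alongside surface scope.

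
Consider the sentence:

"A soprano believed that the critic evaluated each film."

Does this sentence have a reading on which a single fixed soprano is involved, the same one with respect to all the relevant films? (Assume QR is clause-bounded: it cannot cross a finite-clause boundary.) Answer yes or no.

That reading corresponds to *a soprano* > *each film*.
That is the surface-scope ordering, which is always one of the available readings — island constraints only ever restrict inverse scope.

Yes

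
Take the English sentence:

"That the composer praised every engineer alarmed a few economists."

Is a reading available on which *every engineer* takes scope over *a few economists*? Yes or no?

No

*every engineer* occurs within the sentential subject *that the composer praised every engineer*.
Clausal subjects are scope islands; QR from inside the subject into the matrix is barred.
So *every engineer* cannot raise to a position above *a few economists*.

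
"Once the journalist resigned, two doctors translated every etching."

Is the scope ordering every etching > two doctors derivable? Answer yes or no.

Yes

The adjunct clause does not contain *every etching*, which is the matrix object.
Since no island is crossed, the inverse ordering is licensed alongside surface scope.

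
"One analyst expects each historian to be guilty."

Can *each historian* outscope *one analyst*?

The ECM infinitive is scope-transparent — *each historian* is free to raise above *one analyst*.
Clause-internal QR can adjoin the lower DP above the subject, yielding the inverse reading.
So *each historian* > *one analyst* is among the available readings.

Yes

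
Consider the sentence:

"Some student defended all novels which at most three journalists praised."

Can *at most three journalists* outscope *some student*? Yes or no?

No

*at most three journalists* occurs within the relative clause *which at most three journalists praised* modifying *all novels*.
Relative clauses block scope extraction: QR cannot target a position outside the modified NP.
So *at most three journalists* cannot raise to a position above *some student*.
(Only the surface reading survives: one fixed student with respect to all the relevant journalists.)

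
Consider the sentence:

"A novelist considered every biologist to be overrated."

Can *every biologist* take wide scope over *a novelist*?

Yes

This is an ECM construction: *every biologist* is the infinitival subject, Case-marked by the matrix verb, and the infinitive is transparent for QR.
Ordinary QR to a clause-peripheral position gives the wide-scope LF for the lower DP.
The sentence is scopally ambiguous between *a novelist* > *every biologist* and *every biologist* > *a novelist*.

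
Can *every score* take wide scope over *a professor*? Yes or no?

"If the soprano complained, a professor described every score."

Yes

Neither queried DP is inside the adjunct, so the adjunct-island constraint does not apply.
Ordinary QR to a clause-peripheral position gives the wide-scope LF for the lower DP.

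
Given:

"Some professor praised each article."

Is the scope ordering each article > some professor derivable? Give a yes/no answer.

*some professor* and *each article* are co-arguments of the matrix verb, with nothing but a clause-internal boundary between them.
With no island boundary between them, the object can take inverse scope over the subject via ordinary QR within the clause.

Yes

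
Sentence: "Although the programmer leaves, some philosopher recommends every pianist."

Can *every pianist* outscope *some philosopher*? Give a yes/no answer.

Yes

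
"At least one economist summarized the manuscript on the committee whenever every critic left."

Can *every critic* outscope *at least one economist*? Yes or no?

No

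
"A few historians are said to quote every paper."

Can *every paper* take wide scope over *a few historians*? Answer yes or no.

Yes

*every paper* is the object of the infinitival complement of a raising predicate; raising infinitives are transparent for QR, so the two DPs are in effect clausemates.
Ordinary QR to a clause-peripheral position gives the wide-scope LF for the lower DP.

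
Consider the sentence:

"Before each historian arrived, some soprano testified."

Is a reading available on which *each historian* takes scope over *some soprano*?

*each historian* is embedded in the adjunct clause *before each historian arrived*.
The adjunct-island constraint bars QR out of an adverbial clause.
The ordering *each historian* > *some soprano* is therefore underivable.

No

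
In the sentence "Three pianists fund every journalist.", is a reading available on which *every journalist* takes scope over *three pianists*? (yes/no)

Yes

*three pianists* and *every journalist* are co-arguments of the matrix verb, with nothing but a clause-internal boundary between them.
QR within a single clause is free, so the lower quantifier may take scope over the higher one.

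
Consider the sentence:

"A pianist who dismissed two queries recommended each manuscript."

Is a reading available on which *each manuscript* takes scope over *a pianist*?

Yes

The relative clause *who dismissed two queries* modifies *a pianist*, but *each manuscript* is not inside that relative clause — it is an argument of the matrix verb.
QR within a single clause is free, so the lower quantifier may take scope over the higher one.
The sentence is scopally ambiguous between *a pianist* > *each manuscript* and *each manuscript* > *a pianist*.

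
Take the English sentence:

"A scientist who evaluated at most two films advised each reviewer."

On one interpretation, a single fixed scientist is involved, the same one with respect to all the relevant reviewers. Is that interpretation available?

The described interpretation is the *a scientist* > *each reviewer* scoping.
Nothing needs to raise for *a scientist* > *each reviewer*, so no island constraint is at stake.

Yes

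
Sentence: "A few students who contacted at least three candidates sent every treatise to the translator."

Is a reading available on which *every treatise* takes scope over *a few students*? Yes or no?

The RC *who contacted at least three candidates* is an island, but *every treatise* is not inside it — it is the matrix object, a clausemate of *a few students*.
Clause-internal QR can adjoin the lower DP above the subject, yielding the inverse reading.
So *every treatise* > *a few students* is among the available readings.

Yes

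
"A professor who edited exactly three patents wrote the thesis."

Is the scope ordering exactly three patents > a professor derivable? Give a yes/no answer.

No

Structurally, *exactly three patents* is inside the relative clause *who edited exactly three patents*.
Quantifiers inside a relative clause are trapped there; the RC boundary blocks QR.
So the wide-scope reading for *exactly three patents* is blocked.
(Only the surface reading survives: one fixed professor with respect to all the relevant patents.)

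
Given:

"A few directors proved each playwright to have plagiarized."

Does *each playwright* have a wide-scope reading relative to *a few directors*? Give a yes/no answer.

Yes

*each playwright* is the subject of an ECM infinitive — the infinitival complement of an ECM verb is not a scope island, so *each playwright* can raise into the matrix clause.
QR within a single clause is free, so the lower quantifier may take scope over the higher one.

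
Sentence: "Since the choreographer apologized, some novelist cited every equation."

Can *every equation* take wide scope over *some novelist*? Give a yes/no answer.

*every equation* is a matrix argument; the adjunct is an island but the target quantifier is outside it.
Nothing blocks QR of the lower DP to a position above the higher one, so inverse scope is available.

Yes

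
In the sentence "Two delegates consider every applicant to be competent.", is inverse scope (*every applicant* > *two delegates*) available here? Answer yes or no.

The ECM infinitive is scope-transparent — *every applicant* is free to raise above *two delegates*.
Ordinary QR to a clause-peripheral position gives the wide-scope LF for the lower DP.

Yes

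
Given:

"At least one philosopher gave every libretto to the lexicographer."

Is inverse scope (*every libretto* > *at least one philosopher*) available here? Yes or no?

*every libretto* and *at least one philosopher* are in the same minimal clause.
With no island boundary between them, the object can take inverse scope over the subject via ordinary QR within the clause.
So *every libretto* > *at least one philosopher* is among the available readings.

Yes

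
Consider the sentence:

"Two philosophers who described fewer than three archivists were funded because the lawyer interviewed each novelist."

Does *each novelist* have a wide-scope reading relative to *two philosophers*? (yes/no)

*each novelist* sits inside the adjunct clause *because the lawyer interviewed each novelist*.
Scope out of an adjunct clause is unavailable: QR respects the adjunct-island constraint.
Hence only narrow scope for *each novelist* (under *two philosophers*) survives.

No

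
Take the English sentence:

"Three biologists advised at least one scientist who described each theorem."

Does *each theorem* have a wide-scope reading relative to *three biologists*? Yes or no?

No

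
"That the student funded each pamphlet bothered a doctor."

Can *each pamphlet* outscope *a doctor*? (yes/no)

No

The target quantifier *each pamphlet* is part of the sentential subject *that the student funded each pamphlet*.
Clausal subjects are scope islands; QR from inside the subject into the matrix is barred.
*each pamphlet* is confined to the island and cannot take scope over *a doctor*.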